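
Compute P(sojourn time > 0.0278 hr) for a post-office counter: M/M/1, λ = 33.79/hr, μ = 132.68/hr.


W ~ Exponential(μ−λ) for M/M/1.
μ − λ = 132.68 − 33.79 = 98.8900
P(W > t) = e^{−(μ−λ)t} = e^{−2.7491} = 0.063983

Final: 0.063983


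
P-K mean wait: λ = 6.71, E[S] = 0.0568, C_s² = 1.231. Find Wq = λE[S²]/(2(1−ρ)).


ρ = λ·E[S] = 6.71·0.0568 = 0.3811
E[S²] = E[S]²(1+C_s²) = 0.0568²·(1+1.231) = 0.007198
Wq = λ·E[S²]/(2(1−ρ)) = 6.71·0.007198/(2·0.6189) = 0.03902 hr

Final: 0.03902 hr


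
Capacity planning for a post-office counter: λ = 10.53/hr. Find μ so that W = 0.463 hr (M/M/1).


W = 1/(μ−λ) ⇒ μ − λ = 1/W = 1/0.463 = 2.1598
μ = λ + 1/W = 10.53 + 2.1598 = 12.6898 per hr

Final: 12.6898 /hr


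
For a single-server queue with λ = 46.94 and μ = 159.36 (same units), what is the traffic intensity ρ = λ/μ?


ρ = λ/μ = 46.94/159.36 = 0.2946

Final: 0.2946


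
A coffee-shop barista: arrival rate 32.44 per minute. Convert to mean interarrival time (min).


Mean interarrival time = 1/λ = 1/32.44 minute = 0.03083 minute
In minutes: 0.03083 × 1 = 0.03083 min

Final: 0.03083 min


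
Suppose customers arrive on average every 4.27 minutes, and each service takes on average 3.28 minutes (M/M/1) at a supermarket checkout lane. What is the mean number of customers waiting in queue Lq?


λ = 60/4.27 = 14.0515 /hr
μ = 60/3.28 = 18.2927 /hr
ρ = λ/μ = 14.0515/18.2927 = 0.7681
Lq = ρ²/(1−ρ) = 0.5901/0.2319 = 2.5450

Final: 2.5450


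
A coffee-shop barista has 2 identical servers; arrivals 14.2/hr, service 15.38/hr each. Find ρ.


ρ = λ/(cμ) = 14.2/(2·15.38) = 14.2/30.76 = 0.4616

Final: 0.4616


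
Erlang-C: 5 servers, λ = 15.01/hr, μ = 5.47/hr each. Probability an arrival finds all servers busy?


a = λ/μ = 2.7441; ρ = a/5 = 0.5488
P₀ = 0.061771 (from M/M/c formula)
C(c,a) = [a^c/(c!(1−ρ))]·P₀ = [155.58468/(120·0.4512)]·0.061771
= 2.87361·0.061771 = 0.177506

Final: 0.177506


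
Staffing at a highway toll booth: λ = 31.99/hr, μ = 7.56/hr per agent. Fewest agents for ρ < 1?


Stability requires cμ > λ ⇔ c > λ/μ.
λ/μ = 31.99/7.56 = 4.2315
Minimum integer c = ⌊4.2315⌋ + 1 = 5
Check: 5·7.56 = 37.80 > 31.99, while 4·7.56 = 30.24 ≤ 31.99

Final: 5 servers


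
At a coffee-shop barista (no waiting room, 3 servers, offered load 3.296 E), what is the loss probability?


B(c,a) = (a^c/c!) / Σ_{k=0}^{c} a^k/k!
a^3/3! = 5.967746
Σ terms (k=0..3): 1.00000 + 3.29600 + 5.43181 + 5.96775 = 15.695554
B = 5.967746/15.695554 = 0.380219

Final: 0.380219


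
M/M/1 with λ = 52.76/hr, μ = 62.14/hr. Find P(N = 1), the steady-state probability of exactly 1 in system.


ρ = 52.76/62.14 = 0.8491
P_n = (1−ρ)·ρ^n = (1 − 0.8491)·0.8491^1 = 0.1509·0.849051 = 0.128164

Final: 0.128164


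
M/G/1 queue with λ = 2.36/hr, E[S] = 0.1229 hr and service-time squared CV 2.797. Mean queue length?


ρ = λ·E[S] = 2.36·0.1229 = 0.2900
Lq = ρ²(1+C_s²)/(2(1−ρ)) = 0.08413·(1+2.797)/(2·0.7100)
= 0.08413·3.7970/1.4199 = 0.22496

Final: 0.22496


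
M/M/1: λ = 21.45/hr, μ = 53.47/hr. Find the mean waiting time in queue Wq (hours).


ρ = 21.45/53.47 = 0.4012
Wq = ρ/(μ−λ) = 0.4012/(53.47 − 21.45) = 0.4012/32.02 = 0.01253 hr

Final: 0.01253 hr


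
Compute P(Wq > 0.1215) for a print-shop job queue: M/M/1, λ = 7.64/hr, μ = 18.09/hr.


ρ = 7.64/18.09 = 0.4223
P(Wq > t) = ρ·e^{−(μ−λ)t} = 0.4223·e^{−1.2697}
= 0.4223·0.280923 = 0.118643

Final: 0.118643


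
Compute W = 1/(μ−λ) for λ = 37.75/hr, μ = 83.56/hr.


W = 1/(μ−λ) = 1/(83.56 − 37.75) = 1/45.81 = 0.02183 hr

Final: 0.02183 hr


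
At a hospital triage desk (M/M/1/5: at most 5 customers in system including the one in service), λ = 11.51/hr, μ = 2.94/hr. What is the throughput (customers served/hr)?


ρ = 3.9150; P_K = (1−ρ)ρ^5/(1−ρ^6) = 0.744777
λ_eff = λ(1 − P_K) = 11.51·(1 − 0.744777) = 11.51·0.255223 = 2.9376 /hr

Final: 2.9376 /hr


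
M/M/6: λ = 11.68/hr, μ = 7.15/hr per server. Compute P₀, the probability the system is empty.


a = λ/μ = 11.68/7.15 = 1.6336; ρ = a/c = 0.2723
Σ_{k=0}^{5} a^k/k! (terms k=0..5) = 1.00000 + 1.63357 + 1.33427 + 0.72654 + 0.29671 + 0.09694 = 5.08803
Tail: a^6/(6!(1−ρ)) = 19.00294/(720·0.7277) = 0.03627
P₀ = 1/(5.08803 + 0.03627) = 1/5.12430 = 0.195149

Final: 0.195149


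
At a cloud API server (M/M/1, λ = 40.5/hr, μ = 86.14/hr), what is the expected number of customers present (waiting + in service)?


ρ = λ/μ = 40.5/86.14 = 0.4702
L = ρ/(1−ρ) = 0.4702/(1 − 0.4702) = 0.4702/0.5298 = 0.8874

Final: 0.8874


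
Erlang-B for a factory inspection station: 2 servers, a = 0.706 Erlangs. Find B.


B(c,a) = (a^c/c!) / Σ_{k=0}^{c} a^k/k!
a^2/2! = 0.249218
Σ terms (k=0..2): 1.00000 + 0.70600 + 0.24922 = 1.955218
B = 0.249218/1.955218 = 0.127463

Final: 0.127463


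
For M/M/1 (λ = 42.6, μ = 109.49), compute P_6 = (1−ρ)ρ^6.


ρ = 42.6/109.49 = 0.3891
P_n = (1−ρ)·ρ^n = (1 − 0.3891)·0.3891^6 = 0.6109·0.003469 = 0.002119

Final: 0.002119


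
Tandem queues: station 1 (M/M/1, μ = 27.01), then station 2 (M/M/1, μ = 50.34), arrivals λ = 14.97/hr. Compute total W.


Each node sees arrival rate λ = 14.97/hr (tandem ⇒ throughput preserved).
W₁ = 1/(μ₁−λ) = 1/(27.01−14.97) = 0.08306 hr
W₂ = 1/(μ₂−λ) = 1/(50.34−14.97) = 0.02827 hr
W_total = W₁ + W₂ = 0.08306 + 0.02827 = 0.11133 hr

Final: 0.11133 hr


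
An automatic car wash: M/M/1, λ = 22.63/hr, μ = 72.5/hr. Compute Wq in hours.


ρ = 22.63/72.5 = 0.3121
Wq = ρ/(μ−λ) = 0.3121/(72.5 − 22.63) = 0.3121/49.87 = 0.006259 hr

Final: 0.006259 hr


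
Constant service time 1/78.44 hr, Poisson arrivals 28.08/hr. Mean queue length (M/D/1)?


ρ = 28.08/78.44 = 0.3580
M/D/1: Lq = ρ²/(2(1−ρ)) = 0.1282/(2·0.6420) = 0.09980

Final: 0.09980


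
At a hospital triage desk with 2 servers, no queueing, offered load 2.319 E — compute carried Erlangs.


B(2,2.319) = 0.447559 (Erlang-B)
Carried load = a(1 − B) = 2.319·(1 − 0.447559) = 2.319·0.552441 = 1.2811 E

Final: 1.2811 Erlangs


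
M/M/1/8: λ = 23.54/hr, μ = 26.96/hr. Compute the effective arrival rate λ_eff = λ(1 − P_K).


ρ = 0.8731; P_K = (1−ρ)ρ^8/(1−ρ^9) = 0.060784
λ_eff = λ(1 − P_K) = 23.54·(1 − 0.060784) = 23.54·0.939216 = 22.1091 /hr

Final: 22.1091 /hr


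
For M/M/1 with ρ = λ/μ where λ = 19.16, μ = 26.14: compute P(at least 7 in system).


ρ = 19.16/26.14 = 0.7330
P(N ≥ n) = ρ^n = 0.7330^7 = 0.113666

Final: 0.113666


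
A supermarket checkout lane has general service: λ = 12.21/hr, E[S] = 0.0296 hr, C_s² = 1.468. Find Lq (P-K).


ρ = λ·E[S] = 12.21·0.0296 = 0.3614
Lq = ρ²(1+C_s²)/(2(1−ρ)) = 0.1306·(1+1.468)/(2·0.6386)
= 0.1306·2.4680/1.2772 = 0.25241

Final: 0.25241


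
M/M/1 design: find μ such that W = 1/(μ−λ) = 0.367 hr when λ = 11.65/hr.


W = 1/(μ−λ) ⇒ μ − λ = 1/W = 1/0.367 = 2.7248
μ = λ + 1/W = 11.65 + 2.7248 = 14.3748 per hr

Final: 14.3748 /hr


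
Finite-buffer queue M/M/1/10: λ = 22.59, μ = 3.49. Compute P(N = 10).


ρ = λ/μ = 22.59/3.49 = 6.4728
P_K = (1−ρ)ρ^K/(1−ρ^(K+1)) = (-5.4728·129094589.124295)/(1 − 835600793.214275)
= -706506204.089980/-835600792.214275 = 0.845507

Final: 0.845507


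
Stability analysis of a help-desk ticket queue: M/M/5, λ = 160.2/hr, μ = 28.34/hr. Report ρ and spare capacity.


Total capacity cμ = 5·28.34 = 141.70/hr
ρ = λ/(cμ) = 160.2/141.70 = 1.1306
Stable ⇔ ρ < 1: NO
Spare capacity = cμ − λ = 141.70 − 160.2 = -18.50/hr

Final: ρ = 1.1306; unstable; margin = -18.50/hr


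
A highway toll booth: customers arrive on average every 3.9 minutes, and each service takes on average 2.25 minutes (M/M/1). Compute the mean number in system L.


λ = 60/3.9 = 15.3846 /hr
μ = 60/2.25 = 26.6667 /hr
ρ = λ/μ = 15.3846/26.6667 = 0.5769
L = ρ/(1−ρ) = 0.5769/0.4231 = 1.3636

Final: 1.3636


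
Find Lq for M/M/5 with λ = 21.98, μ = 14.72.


a = λ/μ = 1.4932; ρ = a/5 = 0.2986
P₀ = 0.224302
Lq = P₀·a^c·ρ / (c!·(1−ρ)²) = 0.224302·7.42334·0.2986/(120·0.49190)
= 0.008424

Final: 0.008424


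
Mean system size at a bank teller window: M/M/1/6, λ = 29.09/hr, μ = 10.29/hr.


ρ = 29.09/10.29 = 2.8270
L = ρ[1 − (K+1)ρ^K + Kρ^(K+1)] / [(1−ρ)(1−ρ^(K+1))]
Numerator: 2.8270·(1 − 7·510.469830 + 6·1443.106641) = 14379.198427
Denominator: (-1.8270)·(-1442.106641) = 2634.752659
L = 14379.198427/2634.752659 = 5.4575

Final: 5.4575


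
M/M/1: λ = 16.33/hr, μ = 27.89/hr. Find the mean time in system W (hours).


W = 1/(μ−λ) = 1/(27.89 − 16.33) = 1/11.56 = 0.08651 hr

Final: 0.08651 hr


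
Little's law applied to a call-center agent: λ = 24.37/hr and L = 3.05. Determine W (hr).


W = L/λ = 3.05/24.37 = 0.1252 hr

Final: 0.1252 hr


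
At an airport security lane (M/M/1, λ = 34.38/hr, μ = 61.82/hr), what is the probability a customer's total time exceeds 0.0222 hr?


W ~ Exponential(μ−λ) for M/M/1.
μ − λ = 61.82 − 34.38 = 27.4400
P(W > t) = e^{−(μ−λ)t} = e^{−0.6092} = 0.543803

Final: 0.543803


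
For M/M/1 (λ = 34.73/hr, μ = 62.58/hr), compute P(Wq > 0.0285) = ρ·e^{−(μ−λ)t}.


ρ = 34.73/62.58 = 0.5550
P(Wq > t) = ρ·e^{−(μ−λ)t} = 0.5550·e^{−0.7937}
= 0.5550·0.452157 = 0.250934

Final: 0.250934


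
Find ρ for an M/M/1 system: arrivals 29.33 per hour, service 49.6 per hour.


ρ = λ/μ = 29.33/49.6 = 0.5913

Final: 0.5913


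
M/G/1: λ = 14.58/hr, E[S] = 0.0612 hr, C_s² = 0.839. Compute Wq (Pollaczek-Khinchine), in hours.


ρ = λ·E[S] = 14.58·0.0612 = 0.8923
E[S²] = E[S]²(1+C_s²) = 0.0612²·(1+0.839) = 0.006888
Wq = λ·E[S²]/(2(1−ρ)) = 14.58·0.006888/(2·0.1077) = 0.46621 hr

Final: 0.46621 hr


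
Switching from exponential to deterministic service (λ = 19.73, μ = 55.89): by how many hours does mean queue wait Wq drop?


ρ = 19.73/55.89 = 0.3530
Wq(M/M/1) = ρ/(μ−λ) = 0.3530/36.16 = 0.009763 hr
Wq(M/D/1) = ρ/(2(μ−λ)) = 0.004881 hr
Savings = 0.009763 − 0.004881 = 0.004881 hr

Final: 0.004881 hr


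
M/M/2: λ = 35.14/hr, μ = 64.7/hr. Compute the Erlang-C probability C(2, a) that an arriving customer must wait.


a = λ/μ = 0.5431; ρ = a/2 = 0.2716
P₀ = 0.572870 (from M/M/c formula)
C(c,a) = [a^c/(c!(1−ρ))]·P₀ = [0.29498/(2·0.7284)]·0.572870
= 0.20248·0.572870 = 0.115992

Final: 0.115992


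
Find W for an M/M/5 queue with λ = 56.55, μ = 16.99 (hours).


a = 3.3284; ρ = 0.6657; P₀ = 0.031939
Lq = P₀·a^c·ρ/(c!(1−ρ)²) = 0.64758
Wq = Lq/λ = 0.64758/56.55 = 0.01145 hr
W = Wq + 1/μ = 0.01145 + 0.05886 = 0.07031 hr

Final: 0.07031 hr


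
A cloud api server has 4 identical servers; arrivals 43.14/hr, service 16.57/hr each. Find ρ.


ρ = λ/(cμ) = 43.14/(4·16.57) = 43.14/66.28 = 0.6509

Final: 0.6509


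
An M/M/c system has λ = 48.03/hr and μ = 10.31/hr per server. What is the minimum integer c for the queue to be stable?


Stability requires cμ > λ ⇔ c > λ/μ.
λ/μ = 48.03/10.31 = 4.6586
Minimum integer c = ⌊4.6586⌋ + 1 = 5
Check: 5·10.31 = 51.55 > 48.03, while 4·10.31 = 41.24 ≤ 48.03

Final: 5 servers


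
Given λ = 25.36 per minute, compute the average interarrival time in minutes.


Mean interarrival time = 1/λ = 1/25.36 minute = 0.03943 minute
In minutes: 0.03943 × 1 = 0.03943 min

Final: 0.03943 min


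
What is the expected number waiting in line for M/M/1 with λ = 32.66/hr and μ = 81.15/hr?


ρ = 32.66/81.15 = 0.4025
Lq = ρ²/(1−ρ) = 0.1620/0.5975 = 0.2711

Final: 0.2711


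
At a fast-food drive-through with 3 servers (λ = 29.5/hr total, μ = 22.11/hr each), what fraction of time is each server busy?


ρ = λ/(cμ) = 29.5/(3·22.11) = 29.5/66.33 = 0.4447

Final: 0.4447


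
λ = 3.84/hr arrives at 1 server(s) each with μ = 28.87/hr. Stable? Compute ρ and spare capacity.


Total capacity cμ = 1·28.87 = 28.87/hr
ρ = λ/(cμ) = 3.84/28.87 = 0.1330
Stable ⇔ ρ < 1: YES
Spare capacity = cμ − λ = 28.87 − 3.84 = 25.03/hr

Final: ρ = 0.1330; stable; margin = 25.03/hr


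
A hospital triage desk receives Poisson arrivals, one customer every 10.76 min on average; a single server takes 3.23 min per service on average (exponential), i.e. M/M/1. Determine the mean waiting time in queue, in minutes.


λ = 60/10.76 = 5.5762 /hr
μ = 60/3.23 = 18.5759 /hr
ρ = λ/μ = 5.5762/18.5759 = 0.3002
Wq = ρ/(μ−λ) = 0.3002/(18.5759−5.5762) = 0.02309 hr
In minutes: 0.02309·60 = 1.386 min

Final: 1.386 min


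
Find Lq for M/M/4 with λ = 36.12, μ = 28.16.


a = λ/μ = 1.2827; ρ = a/4 = 0.3207
P₀ = 0.276012
Lq = P₀·a^c·ρ / (c!·(1−ρ)²) = 0.276012·2.70683·0.3207/(24·0.46149)
= 0.02163

Final: 0.02163


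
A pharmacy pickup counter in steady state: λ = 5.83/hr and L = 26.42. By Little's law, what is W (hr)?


W = L/λ = 26.42/5.83 = 4.5317 hr

Final: 4.5317 hr


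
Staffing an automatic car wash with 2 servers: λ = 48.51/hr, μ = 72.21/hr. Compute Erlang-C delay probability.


a = λ/μ = 0.6718; ρ = a/2 = 0.3359
P₀ = 0.497123 (from M/M/c formula)
C(c,a) = [a^c/(c!(1−ρ))]·P₀ = [0.45130/(2·0.6641)]·0.497123
= 0.33978·0.497123 = 0.168914

Final: 0.168914


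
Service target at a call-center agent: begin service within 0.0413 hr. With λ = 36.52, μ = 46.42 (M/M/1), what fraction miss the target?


ρ = 36.52/46.42 = 0.7867
P(Wq > t) = ρ·e^{−(μ−λ)t} = 0.7867·e^{−0.4089}
= 0.7867·0.664401 = 0.522704

Final: 0.522704


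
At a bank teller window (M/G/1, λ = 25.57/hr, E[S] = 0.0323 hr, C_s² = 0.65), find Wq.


ρ = λ·E[S] = 25.57·0.0323 = 0.8259
E[S²] = E[S]²(1+C_s²) = 0.0323²·(1+0.65) = 0.001721
Wq = λ·E[S²]/(2(1−ρ)) = 25.57·0.001721/(2·0.1741) = 0.12642 hr

Final: 0.12642 hr


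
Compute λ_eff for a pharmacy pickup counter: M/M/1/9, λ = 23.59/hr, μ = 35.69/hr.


ρ = 0.6610; P_K = (1−ρ)ρ^9/(1−ρ^10) = 0.008295
λ_eff = λ(1 − P_K) = 23.59·(1 − 0.008295) = 23.59·0.991705 = 23.3943 /hr

Final: 23.3943 /hr


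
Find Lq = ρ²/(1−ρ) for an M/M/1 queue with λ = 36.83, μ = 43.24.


ρ = 36.83/43.24 = 0.8518
Lq = ρ²/(1−ρ) = 0.7255/0.1482 = 4.8940

Final: 4.8940


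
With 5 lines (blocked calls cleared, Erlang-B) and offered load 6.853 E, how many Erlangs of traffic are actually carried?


B(5,6.853) = 0.415931 (Erlang-B)
Carried load = a(1 − B) = 6.853·(1 − 0.415931) = 6.853·0.584069 = 4.0026 E

Final: 4.0026 Erlangs


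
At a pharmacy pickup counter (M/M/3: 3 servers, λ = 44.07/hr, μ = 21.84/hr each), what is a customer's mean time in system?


a = 2.0179; ρ = 0.6726; P₀ = 0.108266
Lq = P₀·a^c·ρ/(c!(1−ρ)²) = 0.93041
Wq = Lq/λ = 0.93041/44.07 = 0.02111 hr
W = Wq + 1/μ = 0.02111 + 0.04579 = 0.06690 hr

Final: 0.06690 hr


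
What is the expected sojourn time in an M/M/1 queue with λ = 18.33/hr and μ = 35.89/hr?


W = 1/(μ−λ) = 1/(35.89 − 18.33) = 1/17.56 = 0.05695 hr

Final: 0.05695 hr


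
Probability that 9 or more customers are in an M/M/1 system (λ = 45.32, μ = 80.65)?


ρ = 45.32/80.65 = 0.5619
P(N ≥ n) = ρ^n = 0.5619^9 = 0.005587

Final: 0.005587


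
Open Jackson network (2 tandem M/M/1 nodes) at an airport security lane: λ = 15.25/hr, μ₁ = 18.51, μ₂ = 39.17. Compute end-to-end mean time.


Each node sees arrival rate λ = 15.25/hr (tandem ⇒ throughput preserved).
W₁ = 1/(μ₁−λ) = 1/(18.51−15.25) = 0.30675 hr
W₂ = 1/(μ₂−λ) = 1/(39.17−15.25) = 0.04181 hr
W_total = W₁ + W₂ = 0.30675 + 0.04181 = 0.34855 hr

Final: 0.34855 hr


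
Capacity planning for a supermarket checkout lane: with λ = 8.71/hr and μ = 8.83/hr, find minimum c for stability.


Stability requires cμ > λ ⇔ c > λ/μ.
λ/μ = 8.71/8.83 = 0.9864
Minimum integer c = ⌊0.9864⌋ + 1 = 1
Check: 1·8.83 = 8.83 > 8.71, while 0·8.83 = 0.00 ≤ 8.71

Final: 1 servers


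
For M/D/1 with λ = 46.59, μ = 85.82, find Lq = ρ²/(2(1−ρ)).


ρ = 46.59/85.82 = 0.5429
M/D/1: Lq = ρ²/(2(1−ρ)) = 0.2947/(2·0.4571) = 0.32237

Final: 0.32237


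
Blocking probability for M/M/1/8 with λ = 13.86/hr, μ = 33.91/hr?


ρ = λ/μ = 13.86/33.91 = 0.4087
P_K = (1−ρ)ρ^K/(1−ρ^(K+1)) = (0.5913·0.0007789)/(1 − 0.0003184)
= 0.0004605/0.999682 = 0.0004607

Final: 0.0004607


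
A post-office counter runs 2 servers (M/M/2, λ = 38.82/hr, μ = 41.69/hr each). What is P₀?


a = λ/μ = 38.82/41.69 = 0.9312; ρ = a/c = 0.4656
Σ_{k=0}^{1} a^k/k! (terms k=0..1) = 1.00000 + 0.93116 = 1.93116
Tail: a^2/(2!(1−ρ)) = 0.86706/(2·0.5344) = 0.81121
P₀ = 1/(1.93116 + 0.81121) = 1/2.74237 = 0.364648

Final: 0.364648


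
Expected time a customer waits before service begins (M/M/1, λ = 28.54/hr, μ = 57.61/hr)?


ρ = 28.54/57.61 = 0.4954
Wq = ρ/(μ−λ) = 0.4954/(57.61 − 28.54) = 0.4954/29.07 = 0.01704 hr

Final: 0.01704 hr


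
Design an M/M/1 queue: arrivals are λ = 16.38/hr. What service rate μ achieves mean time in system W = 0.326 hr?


W = 1/(μ−λ) ⇒ μ − λ = 1/W = 1/0.326 = 3.0675
μ = λ + 1/W = 16.38 + 3.0675 = 19.4475 per hr

Final: 19.4475 /hr


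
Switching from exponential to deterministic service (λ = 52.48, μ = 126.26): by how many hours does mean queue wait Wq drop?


ρ = 52.48/126.26 = 0.4157
Wq(M/M/1) = ρ/(μ−λ) = 0.4157/73.78 = 0.005634 hr
Wq(M/D/1) = ρ/(2(μ−λ)) = 0.002817 hr
Savings = 0.005634 − 0.002817 = 0.002817 hr

Final: 0.002817 hr


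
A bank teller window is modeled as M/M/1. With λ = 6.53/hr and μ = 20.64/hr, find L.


ρ = λ/μ = 6.53/20.64 = 0.3164
L = ρ/(1−ρ) = 0.3164/(1 − 0.3164) = 0.3164/0.6836 = 0.4628

Final: 0.4628


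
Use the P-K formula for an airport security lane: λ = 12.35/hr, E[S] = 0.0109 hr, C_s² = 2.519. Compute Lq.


ρ = λ·E[S] = 12.35·0.0109 = 0.1346
Lq = ρ²(1+C_s²)/(2(1−ρ)) = 0.01812·(1+2.519)/(2·0.8654)
= 0.01812·3.5190/1.7308 = 0.03684

Final: 0.03684


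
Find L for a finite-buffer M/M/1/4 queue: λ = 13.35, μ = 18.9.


ρ = 13.35/18.9 = 0.7063
L = ρ[1 − (K+1)ρ^K + Kρ^(K+1)] / [(1−ρ)(1−ρ^(K+1))]
Numerator: 0.7063·(1 − 5·0.248930 + 4·0.175832) = 0.323985
Denominator: (0.2937)·(0.824168) = 0.242018
L = 0.323985/0.242018 = 1.3387

Final: 1.3387


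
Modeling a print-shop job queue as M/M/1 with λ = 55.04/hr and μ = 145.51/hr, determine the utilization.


ρ = λ/μ = 55.04/145.51 = 0.3783

Final: 0.3783


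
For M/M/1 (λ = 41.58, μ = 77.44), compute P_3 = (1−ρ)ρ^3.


ρ = 41.58/77.44 = 0.5369
P_n = (1−ρ)·ρ^n = (1 − 0.5369)·0.5369^3 = 0.4631·0.154795 = 0.071681

Final: 0.071681


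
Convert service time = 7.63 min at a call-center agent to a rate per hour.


μ = 1/(service time) in consistent units.
1 hour = 60 min, so μ = 60/7.63 = 7.8637 per hour

Final: 7.8637 /hr


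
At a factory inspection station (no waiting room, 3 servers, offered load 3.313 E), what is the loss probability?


B(c,a) = (a^c/c!) / Σ_{k=0}^{c} a^k/k!
a^3/3! = 6.060564
Σ terms (k=0..3): 1.00000 + 3.31300 + 5.48798 + 6.06056 = 15.861549
B = 6.060564/15.861549 = 0.382092

Final: 0.382092


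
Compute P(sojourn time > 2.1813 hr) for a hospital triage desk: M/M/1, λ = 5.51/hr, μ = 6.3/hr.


W ~ Exponential(μ−λ) for M/M/1.
μ − λ = 6.3 − 5.51 = 0.7900
P(W > t) = e^{−(μ−λ)t} = e^{−1.7232} = 0.178489

Final: 0.178489


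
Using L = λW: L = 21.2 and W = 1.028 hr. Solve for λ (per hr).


λ = L/W = 21.2/1.028 = 20.6226 /hr

Final: 20.6226 /hr


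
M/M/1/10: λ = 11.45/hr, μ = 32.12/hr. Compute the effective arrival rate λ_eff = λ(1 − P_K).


ρ = 0.3565; P_K = (1−ρ)ρ^10/(1−ρ^11) = 0.00002132
λ_eff = λ(1 − P_K) = 11.45·(1 − 0.00002132) = 11.45·0.999979 = 11.4498 /hr

Final: 11.4498 /hr


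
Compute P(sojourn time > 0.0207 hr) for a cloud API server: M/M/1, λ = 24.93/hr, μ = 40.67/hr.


W ~ Exponential(μ−λ) for M/M/1.
μ − λ = 40.67 − 24.93 = 15.7400
P(W > t) = e^{−(μ−λ)t} = e^{−0.3258} = 0.721937

Final: 0.721937


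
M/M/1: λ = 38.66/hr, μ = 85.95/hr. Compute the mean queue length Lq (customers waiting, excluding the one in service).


ρ = 38.66/85.95 = 0.4498
Lq = ρ²/(1−ρ) = 0.2023/0.5502 = 0.3677

Final: 0.3677


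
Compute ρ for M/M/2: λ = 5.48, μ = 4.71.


ρ = λ/(cμ) = 5.48/(2·4.71) = 5.48/9.42 = 0.5817

Final: 0.5817


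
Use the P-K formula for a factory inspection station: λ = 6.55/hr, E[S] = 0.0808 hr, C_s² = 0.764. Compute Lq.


ρ = λ·E[S] = 6.55·0.0808 = 0.5292
Lq = ρ²(1+C_s²)/(2(1−ρ)) = 0.2801·(1+0.764)/(2·0.4708)
= 0.2801·1.7640/0.9415 = 0.52478

Final: 0.52478


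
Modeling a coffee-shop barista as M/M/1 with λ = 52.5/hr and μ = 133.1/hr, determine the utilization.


ρ = λ/μ = 52.5/133.1 = 0.3944

Final: 0.3944


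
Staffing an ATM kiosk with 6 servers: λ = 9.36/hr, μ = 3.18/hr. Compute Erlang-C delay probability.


a = λ/μ = 2.9434; ρ = a/6 = 0.4906
P₀ = 0.051903 (from M/M/c formula)
C(c,a) = [a^c/(c!(1−ρ))]·P₀ = [650.26798/(720·0.5094)]·0.051903
= 1.77285·0.051903 = 0.092017

Final: 0.092017


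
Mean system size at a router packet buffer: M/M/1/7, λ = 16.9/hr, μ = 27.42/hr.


ρ = 16.9/27.42 = 0.6163
L = ρ[1 − (K+1)ρ^K + Kρ^(K+1)] / [(1−ρ)(1−ρ^(K+1))]
Numerator: 0.6163·(1 − 8·0.033786 + 7·0.020824) = 0.539591
Denominator: (0.3837)·(0.979176) = 0.375672
L = 0.539591/0.375672 = 1.4363

Final: 1.4363


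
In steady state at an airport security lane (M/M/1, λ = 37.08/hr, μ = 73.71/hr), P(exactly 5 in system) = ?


ρ = 37.08/73.71 = 0.5031
P_n = (1−ρ)·ρ^n = (1 − 0.5031)·0.5031^5 = 0.4969·0.032216 = 0.016009

Final: 0.016009


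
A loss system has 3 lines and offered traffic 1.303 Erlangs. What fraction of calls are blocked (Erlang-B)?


B(c,a) = (a^c/c!) / Σ_{k=0}^{c} a^k/k!
a^3/3! = 0.368708
Σ terms (k=0..3): 1.00000 + 1.30300 + 0.84890 + 0.36871 = 3.520612
B = 0.368708/3.520612 = 0.104728

Final: 0.104728


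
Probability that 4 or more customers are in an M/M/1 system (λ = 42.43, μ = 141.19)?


ρ = 42.43/141.19 = 0.3005
P(N ≥ n) = ρ^n = 0.3005^4 = 0.008156

Final: 0.008156


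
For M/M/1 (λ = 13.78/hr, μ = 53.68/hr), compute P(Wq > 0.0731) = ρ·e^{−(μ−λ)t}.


ρ = 13.78/53.68 = 0.2567
P(Wq > t) = ρ·e^{−(μ−λ)t} = 0.2567·e^{−2.9167}
= 0.2567·0.054113 = 0.013891

Final: 0.013891


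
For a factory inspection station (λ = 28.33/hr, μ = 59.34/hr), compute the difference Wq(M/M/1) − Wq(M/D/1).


ρ = 28.33/59.34 = 0.4774
Wq(M/M/1) = ρ/(μ−λ) = 0.4774/31.01 = 0.01540 hr
Wq(M/D/1) = ρ/(2(μ−λ)) = 0.007698 hr
Savings = 0.01540 − 0.007698 = 0.007698 hr

Final: 0.007698 hr


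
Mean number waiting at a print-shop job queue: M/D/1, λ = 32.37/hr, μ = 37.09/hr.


ρ = 32.37/37.09 = 0.8727
M/D/1: Lq = ρ²/(2(1−ρ)) = 0.7617/(2·0.1273) = 2.99265

Final: 2.99265


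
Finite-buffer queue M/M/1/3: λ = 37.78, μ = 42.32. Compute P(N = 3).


ρ = λ/μ = 37.78/42.32 = 0.8927
P_K = (1−ρ)ρ^K/(1−ρ^(K+1)) = (0.1073·0.711457)/(1 − 0.635134)
= 0.076324/0.364866 = 0.209183

Final: 0.209183


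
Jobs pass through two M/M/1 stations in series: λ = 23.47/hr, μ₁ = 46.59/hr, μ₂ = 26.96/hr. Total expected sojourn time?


Each node sees arrival rate λ = 23.47/hr (tandem ⇒ throughput preserved).
W₁ = 1/(μ₁−λ) = 1/(46.59−23.47) = 0.04325 hr
W₂ = 1/(μ₂−λ) = 1/(26.96−23.47) = 0.28653 hr
W_total = W₁ + W₂ = 0.04325 + 0.28653 = 0.32979 hr

Final: 0.32979 hr


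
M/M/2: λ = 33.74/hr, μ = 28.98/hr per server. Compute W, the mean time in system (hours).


a = 1.1643; ρ = 0.5821; P₀ = 0.264122
Lq = P₀·a^c·ρ/(c!(1−ρ)²) = 0.59675
Wq = Lq/λ = 0.59675/33.74 = 0.01769 hr
W = Wq + 1/μ = 0.01769 + 0.03451 = 0.05219 hr

Final: 0.05219 hr


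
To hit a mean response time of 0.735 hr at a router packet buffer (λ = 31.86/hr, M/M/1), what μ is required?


W = 1/(μ−λ) ⇒ μ − λ = 1/W = 1/0.735 = 1.3605
μ = λ + 1/W = 31.86 + 1.3605 = 33.2205 per hr

Final: 33.2205 /hr


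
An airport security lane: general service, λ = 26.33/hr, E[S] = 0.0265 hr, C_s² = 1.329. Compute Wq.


ρ = λ·E[S] = 26.33·0.0265 = 0.6977
E[S²] = E[S]²(1+C_s²) = 0.0265²·(1+1.329) = 0.001636
Wq = λ·E[S²]/(2(1−ρ)) = 26.33·0.001636/(2·0.3023) = 0.07124 hr

Final: 0.07124 hr


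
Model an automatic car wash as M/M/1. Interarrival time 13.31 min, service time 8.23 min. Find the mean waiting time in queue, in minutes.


λ = 60/13.31 = 4.5079 /hr
μ = 60/8.23 = 7.2904 /hr
ρ = λ/μ = 4.5079/7.2904 = 0.6183
Wq = ρ/(μ−λ) = 0.6183/(7.2904−4.5079) = 0.22222 hr
In minutes: 0.22222·60 = 13.333 min

Final: 13.333 min


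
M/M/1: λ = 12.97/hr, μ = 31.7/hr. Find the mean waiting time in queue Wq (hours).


ρ = 12.97/31.7 = 0.4091
Wq = ρ/(μ−λ) = 0.4091/(31.7 − 12.97) = 0.4091/18.73 = 0.02184 hr

Final: 0.02184 hr


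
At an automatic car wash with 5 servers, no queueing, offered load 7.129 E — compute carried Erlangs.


B(5,7.129) = 0.432252 (Erlang-B)
Carried load = a(1 − B) = 7.129·(1 − 0.432252) = 7.129·0.567748 = 4.0475 E

Final: 4.0475 Erlangs


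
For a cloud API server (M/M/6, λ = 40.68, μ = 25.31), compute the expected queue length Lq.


a = λ/μ = 1.6073; ρ = a/6 = 0.2679
P₀ = 0.200357
Lq = P₀·a^c·ρ / (c!·(1−ρ)²) = 0.200357·17.23982·0.2679/(720·0.53600)
= 0.002398

Final: 0.002398


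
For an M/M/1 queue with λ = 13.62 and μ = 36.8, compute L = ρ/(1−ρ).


ρ = λ/μ = 13.62/36.8 = 0.3701
L = ρ/(1−ρ) = 0.3701/(1 − 0.3701) = 0.3701/0.6299 = 0.5876

Final: 0.5876


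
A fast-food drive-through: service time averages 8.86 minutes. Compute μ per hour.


μ = 1/(service time) in consistent units.
1 hour = 60 min, so μ = 60/8.86 = 6.7720 per hour

Final: 6.7720 /hr


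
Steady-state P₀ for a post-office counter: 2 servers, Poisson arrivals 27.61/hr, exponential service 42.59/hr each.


a = λ/μ = 27.61/42.59 = 0.6483; ρ = a/c = 0.3241
Σ_{k=0}^{1} a^k/k! (terms k=0..1) = 1.00000 + 0.64827 = 1.64827
Tail: a^2/(2!(1−ρ)) = 0.42026/(2·0.6759) = 0.31091
P₀ = 1/(1.64827 + 0.31091) = 1/1.95918 = 0.510418

Final: 0.510418


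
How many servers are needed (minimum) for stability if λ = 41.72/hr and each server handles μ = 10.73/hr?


Stability requires cμ > λ ⇔ c > λ/μ.
λ/μ = 41.72/10.73 = 3.8882
Minimum integer c = ⌊3.8882⌋ + 1 = 4
Check: 4·10.73 = 42.92 > 41.72, while 3·10.73 = 32.19 ≤ 41.72

Final: 4 servers


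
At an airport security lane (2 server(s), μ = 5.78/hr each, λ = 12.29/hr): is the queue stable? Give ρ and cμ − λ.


Total capacity cμ = 2·5.78 = 11.56/hr
ρ = λ/(cμ) = 12.29/11.56 = 1.0631
Stable ⇔ ρ < 1: NO
Spare capacity = cμ − λ = 11.56 − 12.29 = -0.73/hr

Final: ρ = 1.0631; unstable; margin = -0.73/hr


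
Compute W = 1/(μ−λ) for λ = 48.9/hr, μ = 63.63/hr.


W = 1/(μ−λ) = 1/(63.63 − 48.9) = 1/14.73 = 0.06789 hr

Final: 0.06789 hr


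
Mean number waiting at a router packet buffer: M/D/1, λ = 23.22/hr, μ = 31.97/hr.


ρ = 23.22/31.97 = 0.7263
M/D/1: Lq = ρ²/(2(1−ρ)) = 0.5275/(2·0.2737) = 0.96370

Final: 0.96370


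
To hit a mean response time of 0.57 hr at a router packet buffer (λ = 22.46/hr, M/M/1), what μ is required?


W = 1/(μ−λ) ⇒ μ − λ = 1/W = 1/0.57 = 1.7544
μ = λ + 1/W = 22.46 + 1.7544 = 24.2144 per hr

Final: 24.2144 /hr


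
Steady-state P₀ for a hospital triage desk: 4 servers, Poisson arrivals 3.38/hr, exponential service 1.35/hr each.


a = λ/μ = 3.38/1.35 = 2.5037; ρ = a/c = 0.6259
Σ_{k=0}^{3} a^k/k! (terms k=0..3) = 1.00000 + 2.50370 + 3.13427 + 2.61576 = 9.25373
Tail: a^4/(4!(1−ρ)) = 39.29450/(24·0.3741) = 4.37686
P₀ = 1/(9.25373 + 4.37686) = 1/13.63059 = 0.073364

Final: 0.073364


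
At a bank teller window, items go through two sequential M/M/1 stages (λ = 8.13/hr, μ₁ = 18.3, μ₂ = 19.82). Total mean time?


Each node sees arrival rate λ = 8.13/hr (tandem ⇒ throughput preserved).
W₁ = 1/(μ₁−λ) = 1/(18.3−8.13) = 0.09833 hr
W₂ = 1/(μ₂−λ) = 1/(19.82−8.13) = 0.08554 hr
W_total = W₁ + W₂ = 0.09833 + 0.08554 = 0.18387 hr

Final: 0.18387 hr


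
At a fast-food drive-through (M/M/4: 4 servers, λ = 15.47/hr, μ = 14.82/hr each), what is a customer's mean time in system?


a = 1.0439; ρ = 0.2610; P₀ = 0.351470
Lq = P₀·a^c·ρ/(c!(1−ρ)²) = 0.008308
Wq = Lq/λ = 0.008308/15.47 = 0.0005370 hr
W = Wq + 1/μ = 0.0005370 + 0.06748 = 0.06801 hr

Final: 0.06801 hr


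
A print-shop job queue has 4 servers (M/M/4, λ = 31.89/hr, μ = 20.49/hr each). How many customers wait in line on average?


a = λ/μ = 1.5564; ρ = a/4 = 0.3891
P₀ = 0.208506
Lq = P₀·a^c·ρ / (c!·(1−ρ)²) = 0.208506·5.86746·0.3891/(24·0.37321)
= 0.05314

Final: 0.05314


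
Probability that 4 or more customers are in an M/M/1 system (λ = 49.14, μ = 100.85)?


ρ = 49.14/100.85 = 0.4873
P(N ≥ n) = ρ^n = 0.4873^4 = 0.056369

Final: 0.056369


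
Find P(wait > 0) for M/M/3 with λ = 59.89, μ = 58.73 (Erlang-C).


a = λ/μ = 1.0198; ρ = a/3 = 0.3399
P₀ = 0.356195 (from M/M/c formula)
C(c,a) = [a^c/(c!(1−ρ))]·P₀ = [1.06043/(6·0.6601)]·0.356195
= 0.26775·0.356195 = 0.095372

Final: 0.095372


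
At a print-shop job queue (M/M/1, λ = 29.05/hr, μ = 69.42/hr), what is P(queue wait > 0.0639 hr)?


ρ = 29.05/69.42 = 0.4185
P(Wq > t) = ρ·e^{−(μ−λ)t} = 0.4185·e^{−2.5796}
= 0.4185·0.075801 = 0.031720

Final: 0.031720


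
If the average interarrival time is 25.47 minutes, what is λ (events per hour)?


λ = 1/(interarrival time) in consistent units.
1 hour = 60 min, so λ = 60/25.47 = 2.3557 per hour

Final: 2.3557 /hr


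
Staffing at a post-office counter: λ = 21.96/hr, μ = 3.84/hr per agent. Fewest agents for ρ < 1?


Stability requires cμ > λ ⇔ c > λ/μ.
λ/μ = 21.96/3.84 = 5.7188
Minimum integer c = ⌊5.7188⌋ + 1 = 6
Check: 6·3.84 = 23.04 > 21.96, while 5·3.84 = 19.20 ≤ 21.96

Final: 6 servers


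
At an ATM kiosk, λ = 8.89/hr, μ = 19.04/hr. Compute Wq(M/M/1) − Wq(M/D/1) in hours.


ρ = 8.89/19.04 = 0.4669
Wq(M/M/1) = ρ/(μ−λ) = 0.4669/10.15 = 0.04600 hr
Wq(M/D/1) = ρ/(2(μ−λ)) = 0.02300 hr
Savings = 0.04600 − 0.02300 = 0.02300 hr

Final: 0.02300 hr


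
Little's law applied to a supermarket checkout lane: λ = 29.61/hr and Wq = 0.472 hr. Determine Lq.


Lq = λWq = 29.61·0.472 = 13.9759

Final: 13.9759


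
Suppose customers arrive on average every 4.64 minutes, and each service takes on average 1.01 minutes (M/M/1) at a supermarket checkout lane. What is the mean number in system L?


λ = 60/4.64 = 12.9310 /hr
μ = 60/1.01 = 59.4059 /hr
ρ = λ/μ = 12.9310/59.4059 = 0.2177
L = ρ/(1−ρ) = 0.2177/0.7823 = 0.2782

Final: 0.2782


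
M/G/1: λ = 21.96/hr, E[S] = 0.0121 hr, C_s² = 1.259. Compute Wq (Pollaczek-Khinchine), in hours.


ρ = λ·E[S] = 21.96·0.0121 = 0.2657
E[S²] = E[S]²(1+C_s²) = 0.0121²·(1+1.259) = 0.0003307
Wq = λ·E[S²]/(2(1−ρ)) = 21.96·0.0003307/(2·0.7343) = 0.004946 hr

Final: 0.004946 hr


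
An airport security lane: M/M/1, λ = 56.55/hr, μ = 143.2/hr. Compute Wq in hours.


ρ = 56.55/143.2 = 0.3949
Wq = ρ/(μ−λ) = 0.3949/(143.2 − 56.55) = 0.3949/86.65 = 0.004557 hr

Final: 0.004557 hr


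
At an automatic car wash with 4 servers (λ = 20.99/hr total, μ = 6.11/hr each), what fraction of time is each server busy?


ρ = λ/(cμ) = 20.99/(4·6.11) = 20.99/24.44 = 0.8588

Final: 0.8588


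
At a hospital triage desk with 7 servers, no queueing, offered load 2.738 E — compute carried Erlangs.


B(7,2.738) = 0.014915 (Erlang-B)
Carried load = a(1 − B) = 2.738·(1 − 0.014915) = 2.738·0.985085 = 2.6972 E

Final: 2.6972 Erlangs


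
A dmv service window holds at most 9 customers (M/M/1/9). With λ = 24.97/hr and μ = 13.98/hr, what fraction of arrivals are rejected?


ρ = λ/μ = 24.97/13.98 = 1.7861
P_K = (1−ρ)ρ^K/(1−ρ^(K+1)) = (-0.7861·185.013040)/(1 − 330.456052)
= -145.443012/-329.456052 = 0.441464

Final: 0.441464


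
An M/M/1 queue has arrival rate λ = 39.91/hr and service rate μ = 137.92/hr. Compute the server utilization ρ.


ρ = λ/μ = 39.91/137.92 = 0.2894

Final: 0.2894


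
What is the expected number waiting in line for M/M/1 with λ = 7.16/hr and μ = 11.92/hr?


ρ = 7.16/11.92 = 0.6007
Lq = ρ²/(1−ρ) = 0.3608/0.3993 = 0.9035

Final: 0.9035


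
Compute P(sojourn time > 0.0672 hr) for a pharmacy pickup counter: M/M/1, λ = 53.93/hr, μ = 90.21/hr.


W ~ Exponential(μ−λ) for M/M/1.
μ − λ = 90.21 − 53.93 = 36.2800
P(W > t) = e^{−(μ−λ)t} = e^{−2.4380} = 0.087334

Final: 0.087334


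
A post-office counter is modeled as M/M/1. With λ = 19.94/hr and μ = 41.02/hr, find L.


ρ = λ/μ = 19.94/41.02 = 0.4861
L = ρ/(1−ρ) = 0.4861/(1 − 0.4861) = 0.4861/0.5139 = 0.9459

Final: 0.9459


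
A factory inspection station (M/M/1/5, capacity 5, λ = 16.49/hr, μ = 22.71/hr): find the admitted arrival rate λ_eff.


ρ = 0.7261; P_K = (1−ρ)ρ^5/(1−ρ^6) = 0.064777
λ_eff = λ(1 − P_K) = 16.49·(1 − 0.064777) = 16.49·0.935223 = 15.4218 /hr

Final: 15.4218 /hr


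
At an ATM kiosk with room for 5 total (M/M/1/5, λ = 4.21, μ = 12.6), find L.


ρ = 4.21/12.6 = 0.3341
L = ρ[1 − (K+1)ρ^K + Kρ^(K+1)] / [(1−ρ)(1−ρ^(K+1))]
Numerator: 0.3341·(1 − 6·0.004164 + 5·0.001391) = 0.328103
Denominator: (0.6659)·(0.998609) = 0.664946
L = 0.328103/0.664946 = 0.4934

Final: 0.4934


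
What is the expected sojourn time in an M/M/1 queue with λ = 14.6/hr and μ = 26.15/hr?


W = 1/(μ−λ) = 1/(26.15 − 14.6) = 1/11.55 = 0.08658 hr

Final: 0.08658 hr


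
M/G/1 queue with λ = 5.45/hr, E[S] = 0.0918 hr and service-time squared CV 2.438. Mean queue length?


ρ = λ·E[S] = 5.45·0.0918 = 0.5003
Lq = ρ²(1+C_s²)/(2(1−ρ)) = 0.2503·(1+2.438)/(2·0.4997)
= 0.2503·3.4380/0.9994 = 0.86110

Final: 0.86110


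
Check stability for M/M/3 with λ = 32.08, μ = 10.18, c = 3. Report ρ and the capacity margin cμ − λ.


Total capacity cμ = 3·10.18 = 30.54/hr
ρ = λ/(cμ) = 32.08/30.54 = 1.0504
Stable ⇔ ρ < 1: NO
Spare capacity = cμ − λ = 30.54 − 32.08 = -1.54/hr

Final: ρ = 1.0504; unstable; margin = -1.54/hr


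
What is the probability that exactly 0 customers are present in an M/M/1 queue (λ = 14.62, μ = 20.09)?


ρ = 14.62/20.09 = 0.7277
P_n = (1−ρ)·ρ^n = (1 − 0.7277)·0.7277^0 = 0.2723·1.000000 = 0.272275

Final: 0.272275


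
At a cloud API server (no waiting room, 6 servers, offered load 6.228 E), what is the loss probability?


B(c,a) = (a^c/c!) / Σ_{k=0}^{c} a^k/k!
a^6/6! = 81.051140
Σ terms (k=0..6): 1.00000 + 6.22800 + 19.39399 + 40.26193 + 62.68782 + 78.08395 + 81.05114 = 288.706830
B = 81.051140/288.706830 = 0.280739

Final: 0.280739


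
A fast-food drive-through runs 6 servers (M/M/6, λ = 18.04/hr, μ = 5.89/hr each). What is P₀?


a = λ/μ = 18.04/5.89 = 3.0628; ρ = a/c = 0.5105
Σ_{k=0}^{5} a^k/k! (terms k=0..5) = 1.00000 + 3.06282 + 4.69043 + 4.78864 + 3.66669 + 2.24608 = 19.45465
Tail: a^6/(6!(1−ρ)) = 825.51968/(720·0.4895) = 2.34215
P₀ = 1/(19.45465 + 2.34215) = 1/21.79681 = 0.045878

Final: 0.045878


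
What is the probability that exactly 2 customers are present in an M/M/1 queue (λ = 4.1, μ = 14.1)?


ρ = 4.1/14.1 = 0.2908
P_n = (1−ρ)·ρ^n = (1 − 0.2908)·0.2908^2 = 0.7092·0.084553 = 0.059967

Final: 0.059967


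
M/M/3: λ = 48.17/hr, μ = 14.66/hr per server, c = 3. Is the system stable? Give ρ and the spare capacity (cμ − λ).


Total capacity cμ = 3·14.66 = 43.98/hr
ρ = λ/(cμ) = 48.17/43.98 = 1.0953
Stable ⇔ ρ < 1: NO
Spare capacity = cμ − λ = 43.98 − 48.17 = -4.19/hr

Final: ρ = 1.0953; unstable; margin = -4.19/hr


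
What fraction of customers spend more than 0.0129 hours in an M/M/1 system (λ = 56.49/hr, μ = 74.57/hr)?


W ~ Exponential(μ−λ) for M/M/1.
μ − λ = 74.57 − 56.49 = 18.0800
P(W > t) = e^{−(μ−λ)t} = e^{−0.2332} = 0.791970

Final: 0.791970


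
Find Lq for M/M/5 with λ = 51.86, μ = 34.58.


a = λ/μ = 1.4997; ρ = a/5 = 0.2999
P₀ = 0.222840
Lq = P₀·a^c·ρ / (c!·(1−ρ)²) = 0.222840·7.58643·0.2999/(120·0.49008)
= 0.008622

Final: 0.008622


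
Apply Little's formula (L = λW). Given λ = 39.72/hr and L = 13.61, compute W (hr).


W = L/λ = 13.61/39.72 = 0.3426 hr

Final: 0.3426 hr


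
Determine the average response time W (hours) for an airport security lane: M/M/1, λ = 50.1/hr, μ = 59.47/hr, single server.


W = 1/(μ−λ) = 1/(59.47 − 50.1) = 1/9.37 = 0.1067 hr

Final: 0.1067 hr


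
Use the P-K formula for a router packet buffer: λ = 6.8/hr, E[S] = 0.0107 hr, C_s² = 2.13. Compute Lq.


ρ = λ·E[S] = 6.8·0.0107 = 0.07276
Lq = ρ²(1+C_s²)/(2(1−ρ)) = 0.005294·(1+2.13)/(2·0.9272)
= 0.005294·3.1300/1.8545 = 0.008935

Final: 0.008935


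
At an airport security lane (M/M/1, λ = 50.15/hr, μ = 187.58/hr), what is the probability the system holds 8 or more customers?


ρ = 50.15/187.58 = 0.2674
P(N ≥ n) = ρ^n = 0.2674^8 = 0.00002610

Final: 0.00002610


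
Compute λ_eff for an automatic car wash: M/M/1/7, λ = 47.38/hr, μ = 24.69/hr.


ρ = 1.9190; P_K = (1−ρ)ρ^7/(1−ρ^8) = 0.481512
λ_eff = λ(1 − P_K) = 47.38·(1 − 0.481512) = 47.38·0.518488 = 24.5659 /hr

Final: 24.5659 /hr


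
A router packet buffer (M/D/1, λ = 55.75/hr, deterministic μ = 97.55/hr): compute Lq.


ρ = 55.75/97.55 = 0.5715
M/D/1: Lq = ρ²/(2(1−ρ)) = 0.3266/(2·0.4285) = 0.38112

Final: 0.38112


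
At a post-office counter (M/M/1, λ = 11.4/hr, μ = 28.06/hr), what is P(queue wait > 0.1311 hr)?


ρ = 11.4/28.06 = 0.4063
P(Wq > t) = ρ·e^{−(μ−λ)t} = 0.4063·e^{−2.1841}
= 0.4063·0.112576 = 0.045737

Final: 0.045737


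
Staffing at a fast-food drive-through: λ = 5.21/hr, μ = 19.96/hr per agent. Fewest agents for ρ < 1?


Stability requires cμ > λ ⇔ c > λ/μ.
λ/μ = 5.21/19.96 = 0.2610
Minimum integer c = ⌊0.2610⌋ + 1 = 1
Check: 1·19.96 = 19.96 > 5.21, while 0·19.96 = 0.00 ≤ 5.21

Final: 1 servers


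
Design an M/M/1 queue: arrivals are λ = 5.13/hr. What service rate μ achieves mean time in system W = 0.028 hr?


W = 1/(μ−λ) ⇒ μ − λ = 1/W = 1/0.028 = 35.7143
μ = λ + 1/W = 5.13 + 35.7143 = 40.8443 per hr

Final: 40.8443 /hr


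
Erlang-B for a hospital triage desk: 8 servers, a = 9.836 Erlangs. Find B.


B(c,a) = (a^c/c!) / Σ_{k=0}^{c} a^k/k!
a^8/8! = 2172.839447
Σ terms (k=0..8): 1.00000 + 9.83600 + 48.37345 + 158.60041 + 389.99841 + 767.20488 + 1257.70453 + 1767.25453 + 2172.83945 = 6572.811653
B = 2172.839447/6572.811653 = 0.330580

Final: 0.330580


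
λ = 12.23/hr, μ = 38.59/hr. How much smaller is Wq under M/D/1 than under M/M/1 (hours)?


ρ = 12.23/38.59 = 0.3169
Wq(M/M/1) = ρ/(μ−λ) = 0.3169/26.36 = 0.01202 hr
Wq(M/D/1) = ρ/(2(μ−λ)) = 0.006011 hr
Savings = 0.01202 − 0.006011 = 0.006011 hr

Final: 0.006011 hr


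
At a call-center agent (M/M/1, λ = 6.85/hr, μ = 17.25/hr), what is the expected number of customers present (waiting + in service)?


ρ = λ/μ = 6.85/17.25 = 0.3971
L = ρ/(1−ρ) = 0.3971/(1 − 0.3971) = 0.3971/0.6029 = 0.6587

Final: 0.6587
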